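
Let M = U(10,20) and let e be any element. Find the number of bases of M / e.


Contracting e from U(10,20) gives U(9,19).
Bases of U(9,19) = C(19,9) = 92378.

92378


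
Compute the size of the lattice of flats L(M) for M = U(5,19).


Flats of U(5,19): every subset of size < 5 is a flat, plus E itself.
Count = (19 choose 0) + (19 choose 1) + (19 choose 2) + (19 choose 3) + (19 choose 4) + 1
     = 1 + 19 + 171 + 969 + 3876 + 1
     = 5037.

5037


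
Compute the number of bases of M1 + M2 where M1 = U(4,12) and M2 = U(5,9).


Bases of a direct sum M1 + M2: |B| = |B(M1)| * |B(M2)|.
|B(U(4,12))| = C(12,4) = 495.
|B(U(5,9))| = C(9,5) = 126.
Total bases = 495 * 126 = 62370.

62370


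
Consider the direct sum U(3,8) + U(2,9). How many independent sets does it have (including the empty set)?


For a direct sum, |I(M1+M2)| = |I(M1)| * |I(M2)|.
|I(U(3,8))| = sum C(8,k) for k=0..3 = 93.
|I(U(2,9))| = sum C(9,k) for k=0..2 = 46.
Total = 93 * 46 = 4278.

4278


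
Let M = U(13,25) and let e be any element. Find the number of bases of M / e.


Contracting e from U(13,25) gives U(12,24).
Bases of U(12,24) = C(24,12) = 24! / (12! * 12!) = 2704156.

2704156


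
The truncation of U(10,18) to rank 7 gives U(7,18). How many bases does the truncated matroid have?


Truncating U(10,18) to rank 7 gives U(7,18).
Bases of U(7,18) are all 7-element subsets of 18 elements.
Number of bases = (18 choose 7) = 31824.

31824


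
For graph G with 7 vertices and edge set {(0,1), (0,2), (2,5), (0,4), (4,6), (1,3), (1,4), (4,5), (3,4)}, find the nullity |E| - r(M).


Cycle rank (nullity) = |E| - r(M) = |E| - (|V| - c).
|E| = 9, |V| = 7, c = 1.
Nullity = 9 - (7 - 1) = 9 - 6 = 3.

3


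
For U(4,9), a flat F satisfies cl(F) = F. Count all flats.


Flats of U(4,9): every subset of size < 4 is a flat, plus E itself.
Count = C(9,0) + C(9,1) + C(9,2) + C(9,3) + 1
     = 1 + 9 + 36 + 84 + 1
     = 131.

131


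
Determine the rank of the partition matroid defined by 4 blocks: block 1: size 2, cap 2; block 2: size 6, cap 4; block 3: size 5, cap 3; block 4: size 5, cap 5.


Rank of a partition matroid = sum of min(|Si|, ci) for each block.
= min(2,2) + min(6,4) + min(5,3) + min(5,5)
= 2 + 4 + 3 + 5
= 14.

14


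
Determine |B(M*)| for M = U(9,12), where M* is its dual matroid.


The dual of U(r,n) is U(n-r, n) = U(3,12).
Bases of U(3,12) are all (3)-element subsets.
|B(M*)| = (12 choose 3) = 220.

220


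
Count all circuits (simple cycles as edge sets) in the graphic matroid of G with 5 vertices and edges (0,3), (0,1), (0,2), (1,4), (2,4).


A circuit in a graphic matroid = edge set of a simple cycle.
G has 5 vertices and 5 edges.
Enumerating all minimal edge subsets forming cycles...
Total circuits found: 1.

1


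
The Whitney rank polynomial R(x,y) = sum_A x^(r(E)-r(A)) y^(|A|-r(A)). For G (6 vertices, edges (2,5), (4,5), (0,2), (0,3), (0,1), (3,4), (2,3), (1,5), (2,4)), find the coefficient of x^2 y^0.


R(x,y) = sum over A in 2^E of x^(r(E)-r(A)) * y^(|A|-r(A)).
G has 6 vertices, 9 edges. r(E) = 5.
Enumerate all 2^9 = 512 subsets.
Count subsets with r(E)-r(A)=2 and |A|-r(A)=0: 81.

81


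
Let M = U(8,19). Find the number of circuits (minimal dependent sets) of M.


In U(8,19), circuits are the (9)-element subsets.
Any set of 9 elements is dependent, and removing any one element gives
an independent set of size 8, so it is a minimal dependent set.
Number of circuits = (19 choose 9) = 92378.

92378


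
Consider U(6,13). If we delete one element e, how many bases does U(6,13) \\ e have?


Deleting e from U(6,13) gives U(6,12) since n > r.
Bases of U(6,12) = C(12,6) = 924.

924


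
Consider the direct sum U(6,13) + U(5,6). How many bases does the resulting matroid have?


Bases of a direct sum M1 + M2: |B| = |B(M1)| * |B(M2)|.
|B(U(6,13))| = C(13,6) = 1716.
|B(U(5,6))| = C(6,5) = 6.
Total bases = 1716 * 6 = 10296.

10296


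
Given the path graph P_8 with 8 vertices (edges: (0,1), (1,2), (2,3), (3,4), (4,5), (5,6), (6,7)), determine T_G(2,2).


A path on 8 vertices is a tree with 7 edges.
T(x,y) = x^(7) for any tree.
T(2,2) = 2^7 = 128.

128


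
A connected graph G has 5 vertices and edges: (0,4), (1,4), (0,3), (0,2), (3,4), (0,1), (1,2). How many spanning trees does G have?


By Kirchhoff's matrix tree theorem, the number of spanning trees equals
the determinant of any cofactor of the Laplacian matrix L.
G has 5 vertices and 7 edges.
Computing the (4 x 4) cofactor determinant gives 21.

21


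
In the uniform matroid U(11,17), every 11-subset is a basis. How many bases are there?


Bases of U(11,17) are all 11-element subsets of the 17-element ground set.
Number of bases = C(17,11).
(17 choose 11) = 12376.

12376


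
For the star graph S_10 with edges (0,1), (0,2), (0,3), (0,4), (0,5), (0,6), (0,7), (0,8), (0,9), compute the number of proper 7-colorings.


P(tree, k) = k * (k-1)^(9) for any tree on 10 vertices.
P(7) = 7 * 6^9 = 7 * 10077696 = 70543872.

70543872


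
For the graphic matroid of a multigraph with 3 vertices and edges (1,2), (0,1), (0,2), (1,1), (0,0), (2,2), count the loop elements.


In a graphic matroid, a loop is a self-loop edge (u,u) with rank 0.
Examining all 6 edges for self-loops...
Self-loops found: (1,1), (0,0), (2,2)
Number of loops = 3.

3


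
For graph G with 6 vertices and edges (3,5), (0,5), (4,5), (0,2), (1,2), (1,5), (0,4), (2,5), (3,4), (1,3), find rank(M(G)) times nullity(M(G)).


r(M) = |V| - c = 6 - 1 = 5.
nullity = |E| - r(M) = 10 - 5 = 5.
Product = 5 * 5 = 25.

25


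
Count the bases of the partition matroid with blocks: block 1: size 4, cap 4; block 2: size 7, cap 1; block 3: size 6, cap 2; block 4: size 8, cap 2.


A basis picks exactly ci elements from block i.
Number of bases = product of C(|Si|, ci).
= C(4,4) * C(7,1) * C(6,2) * C(8,2)
= 1 * 7 * 15 * 28
= 2940.

2940


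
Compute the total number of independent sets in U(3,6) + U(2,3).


For a direct sum, |I(M1+M2)| = |I(M1)| * |I(M2)|.
|I(U(3,6))| = sum C(6,k) for k=0..3 = 42.
|I(U(2,3))| = sum C(3,k) for k=0..2 = 7.
Total = 42 * 7 = 294.

294


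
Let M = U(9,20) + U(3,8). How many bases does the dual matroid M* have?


(M1+M2)* = M1* + M2*.
M1* = U(11,20), bases: C(20,11) = 167960.
M2* = U(5,8), bases: C(8,5) = 56.
|B(M*)| = 167960 * 56 = 9405760.

9405760


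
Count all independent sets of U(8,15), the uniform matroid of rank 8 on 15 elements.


Independent sets of U(8,15) are all subsets of size <= 8.
Count = (15 choose 0) + (15 choose 1) + (15 choose 2) + (15 choose 3) + (15 choose 4) + (15 choose 5) + (15 choose 6) + (15 choose 7) + (15 choose 8)
     = 1 + 15 + 105 + 455 + 1365 + 3003 + 5005 + 6435 + 6435
     = 22819.

22819


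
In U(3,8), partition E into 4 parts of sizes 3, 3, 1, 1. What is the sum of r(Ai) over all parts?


r(Ai) = min(|Ai|, 3) for each part.
Sum = min(3,3) + min(3,3) + min(1,3) + min(1,3)
    = 3 + 3 + 1 + 1
    = 8.

8


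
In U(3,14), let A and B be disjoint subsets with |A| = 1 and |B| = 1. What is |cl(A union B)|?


|A union B| = 1 + 1 = 2 (disjoint).
In U(3,14), cl(S) = S if |S| < 3, else cl(S) = E.
Since 2 < 3, cl(A union B) = A union B.
|cl(A union B)| = 2.

2


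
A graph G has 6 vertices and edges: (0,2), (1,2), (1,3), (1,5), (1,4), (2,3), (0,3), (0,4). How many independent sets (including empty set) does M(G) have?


An independent set in a graphic matroid is an acyclic edge subset.
G has 6 vertices and 8 edges.
Enumerate all 2^8 = 256 subsets, checking for acyclicity.
Total independent sets = 172.

172


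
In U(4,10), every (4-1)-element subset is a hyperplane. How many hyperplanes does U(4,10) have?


Hyperplanes of U(4,10) are flats of rank 3.
In a uniform matroid, these are exactly the (3)-element subsets.
Count = C(10,3) = 10! / (3! * 7!) = 120.

120


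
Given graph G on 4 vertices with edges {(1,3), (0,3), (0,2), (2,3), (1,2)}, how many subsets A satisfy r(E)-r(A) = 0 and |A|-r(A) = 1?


R(x,y) = sum over A in 2^E of x^(r(E)-r(A)) * y^(|A|-r(A)).
G has 4 vertices, 5 edges. r(E) = 3.
Enumerate all 2^5 = 32 subsets.
Count subsets with r(E)-r(A)=0 and |A|-r(A)=1: 5.

5


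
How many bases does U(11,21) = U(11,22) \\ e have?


Deleting e from U(11,22) gives U(11,21) since n > r.
Bases of U(11,21) = (21 choose 11) = 352716.

352716


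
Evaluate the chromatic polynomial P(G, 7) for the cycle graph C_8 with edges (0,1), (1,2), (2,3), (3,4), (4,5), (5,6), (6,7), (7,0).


P(C_8, k) = (k-1)^8 + (-1)^8*(k-1).
P(7) = (6)^8 + 6
= 1679616 + 6 = 1679622.

1679622


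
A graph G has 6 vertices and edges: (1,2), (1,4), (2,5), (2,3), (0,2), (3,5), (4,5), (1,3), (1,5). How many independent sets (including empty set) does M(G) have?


An independent set in a graphic matroid is an acyclic edge subset.
G has 6 vertices and 9 edges.
Enumerate all 2^9 = 512 subsets, checking for acyclicity.
Total independent sets = 256.

256


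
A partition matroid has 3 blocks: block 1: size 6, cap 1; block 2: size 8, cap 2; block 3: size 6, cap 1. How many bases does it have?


A basis picks exactly ci elements from block i.
Number of bases = product of C(|Si|, ci).
= C(6,1) * C(8,2) * C(6,1)
= 6 * 28 * 6
= 1008.

1008


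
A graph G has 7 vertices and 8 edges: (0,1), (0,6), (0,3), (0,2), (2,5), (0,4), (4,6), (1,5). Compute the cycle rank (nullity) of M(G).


Cycle rank (nullity) = |E| - r(M) = |E| - (|V| - c).
|E| = 8, |V| = 7, c = 1.
Nullity = 8 - (7 - 1) = 8 - 6 = 2.

2


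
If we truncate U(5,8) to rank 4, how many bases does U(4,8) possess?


Truncating U(5,8) to rank 4 gives U(4,8).
Bases of U(4,8) are all 4-element subsets of 8 elements.
Number of bases = C(8,4) = (8 * 7 * 6 * 5) / (1 * 2 * 3 * 4) = 70.

70


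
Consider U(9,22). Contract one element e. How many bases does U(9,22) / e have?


Contracting e from U(9,22) gives U(8,21).
Bases of U(8,21) = C(21,8) = 203490.

203490


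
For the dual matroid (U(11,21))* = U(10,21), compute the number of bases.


The dual of U(r,n) is U(n-r, n) = U(10,21).
Bases of U(10,21) are all (10)-element subsets.
|B(M*)| = (21 choose 10) = 352716.

352716


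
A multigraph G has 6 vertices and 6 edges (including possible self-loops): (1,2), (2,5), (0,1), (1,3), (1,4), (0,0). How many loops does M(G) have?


In a graphic matroid, a loop is a self-loop edge (u,u) with rank 0.
Examining all 6 edges for self-loops...
Self-loops found: (0,0)
Number of loops = 1.

1


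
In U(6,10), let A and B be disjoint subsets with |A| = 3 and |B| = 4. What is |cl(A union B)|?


|A union B| = 3 + 4 = 7 (disjoint).
In U(6,10), cl(S) = S if |S| < 6, else cl(S) = E.
Since 7 >= 6, cl(A union B) = E.
|cl(A union B)| = 10.

10


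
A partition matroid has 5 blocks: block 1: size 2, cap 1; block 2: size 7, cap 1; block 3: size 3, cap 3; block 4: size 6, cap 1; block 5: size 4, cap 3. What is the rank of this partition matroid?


Rank of a partition matroid = sum of min(|Si|, ci) for each block.
= min(2,1) + min(7,1) + min(3,3) + min(6,1) + min(4,3)
= 1 + 1 + 3 + 1 + 3
= 9.

9


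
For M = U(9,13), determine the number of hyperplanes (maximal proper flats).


Hyperplanes of U(9,13) are flats of rank 8.
In a uniform matroid, these are exactly the (8)-element subsets.
Count = C(13,8) = 1287.

1287


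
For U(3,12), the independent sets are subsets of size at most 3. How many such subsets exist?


Independent sets of U(3,12) are all subsets of size <= 3.
Count = C(12,0) + C(12,1) + C(12,2) + C(12,3)
     = 1 + 12 + 66 + 220
     = 299.

299


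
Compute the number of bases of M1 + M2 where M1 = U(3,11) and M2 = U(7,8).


Bases of a direct sum M1 + M2: |B| = |B(M1)| * |B(M2)|.
|B(U(3,11))| = C(11,3) = 165.
|B(U(7,8))| = C(8,7) = 8.
Total bases = 165 * 8 = 1320.

1320


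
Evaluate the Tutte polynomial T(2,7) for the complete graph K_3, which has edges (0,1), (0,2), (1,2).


T(K_3; x,y) = x^2 + x + y.
T(2,7) = 4 + 2 + 7 = 13.

13


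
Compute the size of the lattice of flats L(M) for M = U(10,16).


Flats of U(10,16): every subset of size < 10 is a flat, plus E itself.
Count = C(16,0) + C(16,1) + C(16,2) + C(16,3) + C(16,4) + C(16,5) + C(16,6) + C(16,7) + C(16,8) + C(16,9) + 1
     = 1 + 16 + 120 + 560 + 1820 + 4368 + 8008 + 11440 + 12870 + 11440 + 1
     = 50644.

50644


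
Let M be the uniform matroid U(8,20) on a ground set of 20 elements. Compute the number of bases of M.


Bases of U(8,20) are all 8-element subsets of the 20-element ground set.
Number of bases = C(20,8).
C(20,8) = 20! / (8! * 12!) = 125970.

125970


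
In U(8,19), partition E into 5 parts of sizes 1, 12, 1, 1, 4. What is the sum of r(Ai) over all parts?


r(Ai) = min(|Ai|, 8) for each part.
Sum = min(1,8) + min(12,8) + min(1,8) + min(1,8) + min(4,8)
    = 1 + 8 + 1 + 1 + 4
    = 15.

15


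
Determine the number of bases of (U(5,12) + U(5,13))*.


(M1+M2)* = M1* + M2*.
M1* = U(7,12), bases: C(12,7) = 792.
M2* = U(8,13), bases: C(13,8) = 1287.
|B(M*)| = 792 * 1287 = 1019304.

1019304


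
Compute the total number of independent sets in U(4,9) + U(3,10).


For a direct sum, |I(M1+M2)| = |I(M1)| * |I(M2)|.
|I(U(4,9))| = sum C(9,k) for k=0..4 = 256.
|I(U(3,10))| = sum C(10,k) for k=0..3 = 176.
Total = 256 * 176 = 45056.

45056


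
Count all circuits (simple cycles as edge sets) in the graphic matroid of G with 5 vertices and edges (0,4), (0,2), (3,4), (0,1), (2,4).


A circuit in a graphic matroid = edge set of a simple cycle.
G has 5 vertices and 5 edges.
Enumerating all minimal edge subsets forming cycles...
Total circuits found: 1.

1


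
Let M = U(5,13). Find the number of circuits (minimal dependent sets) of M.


In U(5,13), circuits are the (6)-element subsets.
Any set of 6 elements is dependent, and removing any one element gives
an independent set of size 5, so it is a minimal dependent set.
Number of circuits = C(13,6) = 1716.

1716


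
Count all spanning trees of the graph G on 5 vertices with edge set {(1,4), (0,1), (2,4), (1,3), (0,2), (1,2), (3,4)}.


By Kirchhoff's matrix tree theorem, the number of spanning trees equals
the determinant of any cofactor of the Laplacian matrix L.
G has 5 vertices and 7 edges.
Computing the (4 x 4) cofactor determinant gives 21.

21


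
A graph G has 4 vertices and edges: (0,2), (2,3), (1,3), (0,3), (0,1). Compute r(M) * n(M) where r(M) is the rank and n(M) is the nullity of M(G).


r(M) = |V| - c = 4 - 1 = 3.
nullity = |E| - r(M) = 5 - 3 = 2.
Product = 3 * 2 = 6.

6


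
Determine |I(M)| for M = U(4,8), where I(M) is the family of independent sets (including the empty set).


Independent sets of U(4,8) are all subsets of size <= 4.
Count = C(8,0) + C(8,1) + C(8,2) + C(8,3) + C(8,4)
     = 1 + 8 + 28 + 56 + 70
     = 163.

163


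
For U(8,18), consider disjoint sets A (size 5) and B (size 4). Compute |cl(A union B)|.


|A union B| = 5 + 4 = 9 (disjoint).
In U(8,18), cl(S) = S if |S| < 8, else cl(S) = E.
Since 9 >= 8, cl(A union B) = E.
|cl(A union B)| = 18.

18


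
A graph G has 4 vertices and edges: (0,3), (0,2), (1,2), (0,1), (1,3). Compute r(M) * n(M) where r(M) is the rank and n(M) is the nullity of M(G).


r(M) = |V| - c = 4 - 1 = 3.
nullity = |E| - r(M) = 5 - 3 = 2.
Product = 3 * 2 = 6.

6


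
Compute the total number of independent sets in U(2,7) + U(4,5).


For a direct sum, |I(M1+M2)| = |I(M1)| * |I(M2)|.
|I(U(2,7))| = sum C(7,k) for k=0..2 = 29.
|I(U(4,5))| = sum C(5,k) for k=0..4 = 31.
Total = 29 * 31 = 899.

899


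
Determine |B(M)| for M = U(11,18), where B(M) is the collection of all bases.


Bases of U(11,18) are all 11-element subsets of the 18-element ground set.
Number of bases = C(18,11).
(18 choose 11) = 31824.

31824


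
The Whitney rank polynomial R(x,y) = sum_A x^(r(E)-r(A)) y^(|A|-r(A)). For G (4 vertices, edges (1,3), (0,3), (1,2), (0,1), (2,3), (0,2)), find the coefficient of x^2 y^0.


R(x,y) = sum over A in 2^E of x^(r(E)-r(A)) * y^(|A|-r(A)).
G has 4 vertices, 6 edges. r(E) = 3.
Enumerate all 2^6 = 64 subsets.
Count subsets with r(E)-r(A)=2 and |A|-r(A)=0: 6.

6


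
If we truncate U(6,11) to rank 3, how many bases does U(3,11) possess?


Truncating U(6,11) to rank 3 gives U(3,11).
Bases of U(3,11) are all 3-element subsets of 11 elements.
Number of bases = (11 choose 3) = 165.

165


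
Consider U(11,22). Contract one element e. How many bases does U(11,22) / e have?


Contracting e from U(11,22) gives U(10,21).
Bases of U(10,21) = C(21,10) = 21! / (10! * 11!) = 352716.

352716


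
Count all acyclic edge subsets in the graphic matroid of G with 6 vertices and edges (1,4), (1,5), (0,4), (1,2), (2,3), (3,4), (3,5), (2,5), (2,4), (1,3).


An independent set in a graphic matroid is an acyclic edge subset.
G has 6 vertices and 10 edges.
Enumerate all 2^10 = 1024 subsets, checking for acyclicity.
Total independent sets = 396.

396


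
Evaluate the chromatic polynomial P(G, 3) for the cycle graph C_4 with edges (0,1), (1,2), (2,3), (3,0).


P(C_4, k) = (k-1)^4 + (-1)^4*(k-1).
P(3) = (2)^4 + 2
= 16 + 2 = 18.

18


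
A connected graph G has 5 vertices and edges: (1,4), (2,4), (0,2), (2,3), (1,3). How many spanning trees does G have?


By Kirchhoff's matrix tree theorem, the number of spanning trees equals
the determinant of any cofactor of the Laplacian matrix L.
G has 5 vertices and 5 edges.
Computing the (4 x 4) cofactor determinant gives 4.

4


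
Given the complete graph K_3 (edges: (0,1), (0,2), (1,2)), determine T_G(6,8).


T(K_3; x,y) = x^2 + x + y.
T(6,8) = 36 + 6 + 8 = 50.

50


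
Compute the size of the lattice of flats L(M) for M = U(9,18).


Flats of U(9,18): every subset of size < 9 is a flat, plus E itself.
Count = C(18,0) + C(18,1) + C(18,2) + C(18,3) + C(18,4) + C(18,5) + C(18,6) + C(18,7) + C(18,8) + 1
     = 1 + 18 + 153 + 816 + 3060 + 8568 + 18564 + 31824 + 43758 + 1
     = 106763.

106763


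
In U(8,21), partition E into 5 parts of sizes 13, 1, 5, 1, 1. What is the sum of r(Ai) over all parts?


r(Ai) = min(|Ai|, 8) for each part.
Sum = min(13,8) + min(1,8) + min(5,8) + min(1,8) + min(1,8)
    = 8 + 1 + 5 + 1 + 1
    = 16.

16


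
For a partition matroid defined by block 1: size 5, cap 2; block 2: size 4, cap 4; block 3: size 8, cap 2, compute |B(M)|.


A basis picks exactly ci elements from block i.
Number of bases = product of C(|Si|, ci).
= C(5,2) * C(4,4) * C(8,2)
= 10 * 1 * 28
= 280.

280


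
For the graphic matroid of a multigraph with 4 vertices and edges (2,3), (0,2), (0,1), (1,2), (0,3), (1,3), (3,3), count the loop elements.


In a graphic matroid, a loop is a self-loop edge (u,u) with rank 0.
Examining all 7 edges for self-loops...
Self-loops found: (3,3)
Number of loops = 1.

1


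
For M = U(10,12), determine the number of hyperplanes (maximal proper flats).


Hyperplanes of U(10,12) are flats of rank 9.
In a uniform matroid, these are exactly the (9)-element subsets.
Count = C(12,9) = 12! / (9! * 3!) = 220.

220


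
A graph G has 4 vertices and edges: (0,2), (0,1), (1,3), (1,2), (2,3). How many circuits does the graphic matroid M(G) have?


A circuit in a graphic matroid = edge set of a simple cycle.
G has 4 vertices and 5 edges.
Enumerating all minimal edge subsets forming cycles...
Total circuits found: 3.

3


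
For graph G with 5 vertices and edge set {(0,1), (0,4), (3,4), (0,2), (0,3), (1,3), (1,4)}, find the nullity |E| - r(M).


Cycle rank (nullity) = |E| - r(M) = |E| - (|V| - c).
|E| = 7, |V| = 5, c = 1.
Nullity = 7 - (5 - 1) = 7 - 4 = 3.

3


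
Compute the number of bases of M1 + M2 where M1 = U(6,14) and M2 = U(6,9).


Bases of a direct sum M1 + M2: |B| = |B(M1)| * |B(M2)|.
|B(U(6,14))| = C(14,6) = 3003.
|B(U(6,9))| = C(9,6) = 84.
Total bases = 3003 * 84 = 252252.

252252


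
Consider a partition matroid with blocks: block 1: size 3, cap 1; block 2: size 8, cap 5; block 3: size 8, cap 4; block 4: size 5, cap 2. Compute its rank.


Rank of a partition matroid = sum of min(|Si|, ci) for each block.
= min(3,1) + min(8,5) + min(8,4) + min(5,2)
= 1 + 5 + 4 + 2
= 12.

12


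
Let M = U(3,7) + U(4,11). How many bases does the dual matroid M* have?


(M1+M2)* = M1* + M2*.
M1* = U(4,7), bases: C(7,4) = 35.
M2* = U(7,11), bases: C(11,7) = 330.
|B(M*)| = 35 * 330 = 11550.

11550


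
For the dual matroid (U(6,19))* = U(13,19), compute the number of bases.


The dual of U(r,n) is U(n-r, n) = U(13,19).
Bases of U(13,19) are all (13)-element subsets.
|B(M*)| = C(19,13) = 19! / (13! * 6!) = 27132.

27132


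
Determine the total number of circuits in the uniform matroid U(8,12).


In U(8,12), circuits are the (9)-element subsets.
Any set of 9 elements is dependent, and removing any one element gives
an independent set of size 8, so it is a minimal dependent set.
Number of circuits = (12 choose 9) = 220.

220


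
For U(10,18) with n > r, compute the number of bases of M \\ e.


Deleting e from U(10,18) gives U(10,17) since n > r.
Bases of U(10,17) = C(17,10) = 17! / (10! * 7!) = 19448.

19448


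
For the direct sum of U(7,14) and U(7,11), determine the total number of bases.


Bases of a direct sum M1 + M2: |B| = |B(M1)| * |B(M2)|.
|B(U(7,14))| = C(14,7) = 3432.
|B(U(7,11))| = C(11,7) = 330.
Total bases = 3432 * 330 = 1132560.

1132560


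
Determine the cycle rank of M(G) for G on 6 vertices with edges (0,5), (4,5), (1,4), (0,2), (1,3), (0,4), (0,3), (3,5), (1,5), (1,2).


Cycle rank (nullity) = |E| - r(M) = |E| - (|V| - c).
|E| = 10, |V| = 6, c = 1.
Nullity = 10 - (6 - 1) = 10 - 5 = 5.

5


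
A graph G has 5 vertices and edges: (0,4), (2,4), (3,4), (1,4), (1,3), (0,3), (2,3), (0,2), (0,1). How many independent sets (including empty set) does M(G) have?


An independent set in a graphic matroid is an acyclic edge subset.
G has 5 vertices and 9 edges.
Enumerate all 2^9 = 512 subsets, checking for acyclicity.
Total independent sets = 198.

198


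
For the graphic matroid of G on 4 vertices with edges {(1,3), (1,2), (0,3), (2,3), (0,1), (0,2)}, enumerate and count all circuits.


A circuit in a graphic matroid = edge set of a simple cycle.
G has 4 vertices and 6 edges.
Enumerating all minimal edge subsets forming cycles...
Total circuits found: 7.

7


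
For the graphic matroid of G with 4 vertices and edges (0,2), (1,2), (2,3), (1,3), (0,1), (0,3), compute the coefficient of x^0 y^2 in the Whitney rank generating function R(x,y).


R(x,y) = sum over A in 2^E of x^(r(E)-r(A)) * y^(|A|-r(A)).
G has 4 vertices, 6 edges. r(E) = 3.
Enumerate all 2^6 = 64 subsets.
Count subsets with r(E)-r(A)=0 and |A|-r(A)=2: 6.

6


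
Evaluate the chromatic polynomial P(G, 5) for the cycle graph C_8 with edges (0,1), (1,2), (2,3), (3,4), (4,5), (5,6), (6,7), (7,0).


P(C_8, k) = (k-1)^8 + (-1)^8*(k-1).
P(5) = (4)^8 + 4
= 65536 + 4 = 65540.

65540


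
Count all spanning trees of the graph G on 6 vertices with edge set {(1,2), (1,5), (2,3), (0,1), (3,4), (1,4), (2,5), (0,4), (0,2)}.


By Kirchhoff's matrix tree theorem, the number of spanning trees equals
the determinant of any cofactor of the Laplacian matrix L.
G has 6 vertices and 9 edges.
Computing the (5 x 5) cofactor determinant gives 61.

61


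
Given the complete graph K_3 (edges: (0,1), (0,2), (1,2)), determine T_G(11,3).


T(K_3; x,y) = x^2 + x + y.
T(11,3) = 121 + 11 + 3 = 135.

135


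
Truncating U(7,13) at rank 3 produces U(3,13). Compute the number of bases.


Truncating U(7,13) to rank 3 gives U(3,13).
Bases of U(3,13) are all 3-element subsets of 13 elements.
Number of bases = C(13,3) = 13! / (3! * 10!) = 286.

286


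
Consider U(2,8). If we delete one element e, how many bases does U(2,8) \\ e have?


Deleting e from U(2,8) gives U(2,7) since n > r.
Bases of U(2,7) = C(7,2) = (7 * 6) / (1 * 2) = 21.

21


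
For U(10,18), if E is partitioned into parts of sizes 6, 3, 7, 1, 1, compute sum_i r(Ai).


r(Ai) = min(|Ai|, 10) for each part.
Sum = min(6,10) + min(3,10) + min(7,10) + min(1,10) + min(1,10)
    = 6 + 3 + 7 + 1 + 1
    = 18.

18


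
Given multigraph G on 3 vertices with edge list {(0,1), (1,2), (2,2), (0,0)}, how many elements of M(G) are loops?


In a graphic matroid, a loop is a self-loop edge (u,u) with rank 0.
Examining all 4 edges for self-loops...
Self-loops found: (2,2), (0,0)
Number of loops = 2.

2


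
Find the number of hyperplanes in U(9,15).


Hyperplanes of U(9,15) are flats of rank 8.
In a uniform matroid, these are exactly the (8)-element subsets.
Count = C(15,8) = 15! / (8! * 7!) = 6435.

6435


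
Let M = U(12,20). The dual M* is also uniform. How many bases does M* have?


The dual of U(r,n) is U(n-r, n) = U(8,20).
Bases of U(8,20) are all (8)-element subsets.
|B(M*)| = (20 choose 8) = 125970.

125970


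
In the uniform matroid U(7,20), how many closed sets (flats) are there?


Flats of U(7,20): every subset of size < 7 is a flat, plus E itself.
Count = C(20,0) + C(20,1) + C(20,2) + C(20,3) + C(20,4) + C(20,5) + C(20,6) + 1
     = 1 + 20 + 190 + 1140 + 4845 + 15504 + 38760 + 1
     = 60461.

60461


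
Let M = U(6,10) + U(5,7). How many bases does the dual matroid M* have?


(M1+M2)* = M1* + M2*.
M1* = U(4,10), bases: C(10,4) = 210.
M2* = U(2,7), bases: C(7,2) = 21.
|B(M*)| = 210 * 21 = 4410.

4410


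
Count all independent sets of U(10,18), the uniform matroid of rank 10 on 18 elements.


Independent sets of U(10,18) are all subsets of size <= 10.
Count = (18 choose 0) + (18 choose 1) + (18 choose 2) + (18 choose 3) + (18 choose 4) + (18 choose 5) + (18 choose 6) + (18 choose 7) + (18 choose 8) + (18 choose 9) + (18 choose 10)
     = 1 + 18 + 153 + 816 + 3060 + 8568 + 18564 + 31824 + 43758 + 48620 + 43758
     = 199140.

199140


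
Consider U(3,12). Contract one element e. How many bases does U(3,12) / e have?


Contracting e from U(3,12) gives U(2,11).
Bases of U(2,11) = C(11,2) = (11 * 10) / (1 * 2) = 55.

55


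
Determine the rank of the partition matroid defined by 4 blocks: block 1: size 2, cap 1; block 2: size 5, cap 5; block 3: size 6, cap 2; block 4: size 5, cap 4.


Rank of a partition matroid = sum of min(|Si|, ci) for each block.
= min(2,1) + min(5,5) + min(6,2) + min(5,4)
= 1 + 5 + 2 + 4
= 12.

12


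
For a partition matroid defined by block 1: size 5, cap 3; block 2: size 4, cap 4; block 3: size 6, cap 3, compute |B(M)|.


A basis picks exactly ci elements from block i.
Number of bases = product of C(|Si|, ci).
= C(5,3) * C(4,4) * C(6,3)
= 10 * 1 * 20
= 200.

200


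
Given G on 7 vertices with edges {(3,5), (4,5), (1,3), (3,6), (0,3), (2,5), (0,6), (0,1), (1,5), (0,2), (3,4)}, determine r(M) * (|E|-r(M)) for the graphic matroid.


r(M) = |V| - c = 7 - 1 = 6.
nullity = |E| - r(M) = 11 - 6 = 5.
Product = 6 * 5 = 30.

30


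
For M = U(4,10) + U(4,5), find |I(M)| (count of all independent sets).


For a direct sum, |I(M1+M2)| = |I(M1)| * |I(M2)|.
|I(U(4,10))| = sum C(10,k) for k=0..4 = 386.
|I(U(4,5))| = sum C(5,k) for k=0..4 = 31.
Total = 386 * 31 = 11966.

11966


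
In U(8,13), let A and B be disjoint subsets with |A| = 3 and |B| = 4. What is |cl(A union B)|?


|A union B| = 3 + 4 = 7 (disjoint).
In U(8,13), cl(S) = S if |S| < 8, else cl(S) = E.
Since 7 < 8, cl(A union B) = A union B.
|cl(A union B)| = 7.

7


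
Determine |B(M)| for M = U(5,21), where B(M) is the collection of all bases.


Bases of U(5,21) are all 5-element subsets of the 21-element ground set.
Number of bases = C(21,5).
(21 choose 5) = 20349.

20349


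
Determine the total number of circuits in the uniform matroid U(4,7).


In U(4,7), circuits are the (5)-element subsets.
Any set of 5 elements is dependent, and removing any one element gives
an independent set of size 4, so it is a minimal dependent set.
Number of circuits = C(7,5) = 21.

21


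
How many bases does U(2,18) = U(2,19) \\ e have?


Deleting e from U(2,19) gives U(2,18) since n > r.
Bases of U(2,18) = C(18,2) = (18 * 17) / (1 * 2) = 153.

153


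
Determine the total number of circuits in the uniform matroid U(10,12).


In U(10,12), circuits are the (11)-element subsets.
Any set of 11 elements is dependent, and removing any one element gives
an independent set of size 10, so it is a minimal dependent set.
Number of circuits = C(12,11) = 12.

12


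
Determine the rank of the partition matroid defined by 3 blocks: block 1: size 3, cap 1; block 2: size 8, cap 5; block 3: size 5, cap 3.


Rank of a partition matroid = sum of min(|Si|, ci) for each block.
= min(3,1) + min(8,5) + min(5,3)
= 1 + 5 + 3
= 9.

9


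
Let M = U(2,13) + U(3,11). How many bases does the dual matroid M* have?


(M1+M2)* = M1* + M2*.
M1* = U(11,13), bases: C(13,11) = 78.
M2* = U(8,11), bases: C(11,8) = 165.
|B(M*)| = 78 * 165 = 12870.

12870


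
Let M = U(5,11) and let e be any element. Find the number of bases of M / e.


Contracting e from U(5,11) gives U(4,10).
Bases of U(4,10) = (10 choose 4) = 210.

210


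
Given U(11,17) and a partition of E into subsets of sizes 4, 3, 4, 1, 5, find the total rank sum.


r(Ai) = min(|Ai|, 11) for each part.
Sum = min(4,11) + min(3,11) + min(4,11) + min(1,11) + min(5,11)
    = 4 + 3 + 4 + 1 + 5
    = 17.

17


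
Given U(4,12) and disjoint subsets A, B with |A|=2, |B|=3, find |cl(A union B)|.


|A union B| = 2 + 3 = 5 (disjoint).
In U(4,12), cl(S) = S if |S| < 4, else cl(S) = E.
Since 5 >= 4, cl(A union B) = E.
|cl(A union B)| = 12.

12


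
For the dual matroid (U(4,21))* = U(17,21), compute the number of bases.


The dual of U(r,n) is U(n-r, n) = U(17,21).
Bases of U(17,21) are all (17)-element subsets.
|B(M*)| = C(21,17) = 21! / (17! * 4!) = 5985.

5985


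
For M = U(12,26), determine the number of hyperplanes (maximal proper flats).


Hyperplanes of U(12,26) are flats of rank 11.
In a uniform matroid, these are exactly the (11)-element subsets.
Count = C(26,11) = 7726160.

7726160


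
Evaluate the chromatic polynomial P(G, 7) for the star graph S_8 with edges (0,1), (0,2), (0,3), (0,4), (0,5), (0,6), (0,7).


P(tree, k) = k * (k-1)^(7) for any tree on 8 vertices.
P(7) = 7 * 6^7 = 7 * 279936 = 1959552.

1959552


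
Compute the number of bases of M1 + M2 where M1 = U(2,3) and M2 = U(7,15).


Bases of a direct sum M1 + M2: |B| = |B(M1)| * |B(M2)|.
|B(U(2,3))| = C(3,2) = 3.
|B(U(7,15))| = C(15,7) = 6435.
Total bases = 3 * 6435 = 19305.

19305


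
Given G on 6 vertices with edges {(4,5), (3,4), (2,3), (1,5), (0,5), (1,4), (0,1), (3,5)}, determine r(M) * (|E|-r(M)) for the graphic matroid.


r(M) = |V| - c = 6 - 1 = 5.
nullity = |E| - r(M) = 8 - 5 = 3.
Product = 5 * 3 = 15.

15


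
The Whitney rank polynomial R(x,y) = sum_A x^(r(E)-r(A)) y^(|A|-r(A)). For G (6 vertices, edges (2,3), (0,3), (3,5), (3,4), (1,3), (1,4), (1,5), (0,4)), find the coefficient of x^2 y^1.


R(x,y) = sum over A in 2^E of x^(r(E)-r(A)) * y^(|A|-r(A)).
G has 6 vertices, 8 edges. r(E) = 5.
Enumerate all 2^8 = 256 subsets.
Count subsets with r(E)-r(A)=2 and |A|-r(A)=1: 17.

17


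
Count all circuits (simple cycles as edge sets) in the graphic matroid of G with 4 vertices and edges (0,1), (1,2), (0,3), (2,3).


A circuit in a graphic matroid = edge set of a simple cycle.
G has 4 vertices and 4 edges.
Enumerating all minimal edge subsets forming cycles...
Total circuits found: 1.

1


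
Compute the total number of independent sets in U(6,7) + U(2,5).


For a direct sum, |I(M1+M2)| = |I(M1)| * |I(M2)|.
|I(U(6,7))| = sum C(7,k) for k=0..6 = 127.
|I(U(2,5))| = sum C(5,k) for k=0..2 = 16.
Total = 127 * 16 = 2032.

2032


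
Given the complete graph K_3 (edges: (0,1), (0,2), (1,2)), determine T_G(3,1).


T(K_3; x,y) = x^2 + x + y.
T(3,1) = 9 + 3 + 1 = 13.

13


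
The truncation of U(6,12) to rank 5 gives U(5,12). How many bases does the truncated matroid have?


Truncating U(6,12) to rank 5 gives U(5,12).
Bases of U(5,12) are all 5-element subsets of 12 elements.
Number of bases = (12 choose 5) = 792.

792


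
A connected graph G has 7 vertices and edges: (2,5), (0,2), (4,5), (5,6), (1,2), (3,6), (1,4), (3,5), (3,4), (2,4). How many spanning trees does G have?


By Kirchhoff's matrix tree theorem, the number of spanning trees equals
the determinant of any cofactor of the Laplacian matrix L.
G has 7 vertices and 10 edges.
Computing the (6 x 6) cofactor determinant gives 55.

55


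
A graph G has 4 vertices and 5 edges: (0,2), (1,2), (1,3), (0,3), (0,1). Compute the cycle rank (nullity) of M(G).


Cycle rank (nullity) = |E| - r(M) = |E| - (|V| - c).
|E| = 5, |V| = 4, c = 1.
Nullity = 5 - (4 - 1) = 5 - 3 = 2.

2


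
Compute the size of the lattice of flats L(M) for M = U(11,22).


Flats of U(11,22): every subset of size < 11 is a flat, plus E itself.
Count = (22 choose 0) + (22 choose 1) + (22 choose 2) + (22 choose 3) + (22 choose 4) + (22 choose 5) + (22 choose 6) + (22 choose 7) + (22 choose 8) + (22 choose 9) + (22 choose 10) + 1
     = 1 + 22 + 231 + 1540 + 7315 + 26334 + 74613 + 170544 + 319770 + 497420 + 646646 + 1
     = 1744437.

1744437


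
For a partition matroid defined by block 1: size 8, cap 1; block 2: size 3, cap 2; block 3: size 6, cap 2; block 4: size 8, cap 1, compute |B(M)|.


A basis picks exactly ci elements from block i.
Number of bases = product of C(|Si|, ci).
= C(8,1) * C(3,2) * C(6,2) * C(8,1)
= 8 * 3 * 15 * 8
= 2880.

2880


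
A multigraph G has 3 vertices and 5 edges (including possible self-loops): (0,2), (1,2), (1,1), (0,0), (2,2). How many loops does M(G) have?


In a graphic matroid, a loop is a self-loop edge (u,u) with rank 0.
Examining all 5 edges for self-loops...
Self-loops found: (1,1), (0,0), (2,2)
Number of loops = 3.

3


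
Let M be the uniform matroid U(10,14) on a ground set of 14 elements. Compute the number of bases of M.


Bases of U(10,14) are all 10-element subsets of the 14-element ground set.
Number of bases = C(14,10).
(14 choose 10) = 1001.

1001


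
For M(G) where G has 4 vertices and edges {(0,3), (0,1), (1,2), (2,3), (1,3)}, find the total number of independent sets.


An independent set in a graphic matroid is an acyclic edge subset.
G has 4 vertices and 5 edges.
Enumerate all 2^5 = 32 subsets, checking for acyclicity.
Total independent sets = 24.

24


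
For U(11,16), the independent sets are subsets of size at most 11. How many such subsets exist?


Independent sets of U(11,16) are all subsets of size <= 11.
Count = C(16,0) + C(16,1) + C(16,2) + C(16,3) + C(16,4) + C(16,5) + C(16,6) + C(16,7) + C(16,8) + C(16,9) + C(16,10) + C(16,11)
     = 1 + 16 + 120 + 560 + 1820 + 4368 + 8008 + 11440 + 12870 + 11440 + 8008 + 4368
     = 63019.

63019


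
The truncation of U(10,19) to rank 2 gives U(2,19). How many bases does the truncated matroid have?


Truncating U(10,19) to rank 2 gives U(2,19).
Bases of U(2,19) are all 2-element subsets of 19 elements.
Number of bases = C(19,2) = (19 * 18) / (1 * 2) = 171.

171


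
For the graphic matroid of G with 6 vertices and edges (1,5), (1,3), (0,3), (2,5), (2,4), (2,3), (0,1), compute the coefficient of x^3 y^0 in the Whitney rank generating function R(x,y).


R(x,y) = sum over A in 2^E of x^(r(E)-r(A)) * y^(|A|-r(A)).
G has 6 vertices, 7 edges. r(E) = 5.
Enumerate all 2^7 = 128 subsets.
Count subsets with r(E)-r(A)=3 and |A|-r(A)=0: 21.

21


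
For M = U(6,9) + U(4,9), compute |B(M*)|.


(M1+M2)* = M1* + M2*.
M1* = U(3,9), bases: C(9,3) = 84.
M2* = U(5,9), bases: C(9,5) = 126.
|B(M*)| = 84 * 126 = 10584.

10584


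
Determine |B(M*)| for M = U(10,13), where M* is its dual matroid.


The dual of U(r,n) is U(n-r, n) = U(3,13).
Bases of U(3,13) are all (3)-element subsets.
|B(M*)| = (13 choose 3) = 286.

286


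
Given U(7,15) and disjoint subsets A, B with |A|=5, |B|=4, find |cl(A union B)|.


|A union B| = 5 + 4 = 9 (disjoint).
In U(7,15), cl(S) = S if |S| < 7, else cl(S) = E.
Since 9 >= 7, cl(A union B) = E.
|cl(A union B)| = 15.

15


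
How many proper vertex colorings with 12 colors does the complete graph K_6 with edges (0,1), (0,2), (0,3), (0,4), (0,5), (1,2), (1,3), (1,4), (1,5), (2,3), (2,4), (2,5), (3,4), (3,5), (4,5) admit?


P(K_6, k) = k(k-1)(k-2)...(k-5).
P(12) = (12) * (11) * (10) * (9) * (8) * (7) = 665280.

665280


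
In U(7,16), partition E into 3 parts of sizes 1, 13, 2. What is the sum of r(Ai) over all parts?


r(Ai) = min(|Ai|, 7) for each part.
Sum = min(1,7) + min(13,7) + min(2,7)
    = 1 + 7 + 2
    = 10.

10


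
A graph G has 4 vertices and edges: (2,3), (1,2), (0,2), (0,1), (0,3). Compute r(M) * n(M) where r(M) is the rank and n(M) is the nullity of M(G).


r(M) = |V| - c = 4 - 1 = 3.
nullity = |E| - r(M) = 5 - 3 = 2.
Product = 3 * 2 = 6.

6


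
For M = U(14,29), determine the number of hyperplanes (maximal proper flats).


Hyperplanes of U(14,29) are flats of rank 13.
In a uniform matroid, these are exactly the (13)-element subsets.
Count = (29 choose 13) = 67863915.

67863915


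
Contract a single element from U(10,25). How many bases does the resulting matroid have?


Contracting e from U(10,25) gives U(9,24).
Bases of U(9,24) = (24 choose 9) = 1307504.

1307504


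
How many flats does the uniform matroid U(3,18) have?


Flats of U(3,18): every subset of size < 3 is a flat, plus E itself.
Count = C(18,0) + C(18,1) + C(18,2) + 1
     = 1 + 18 + 153 + 1
     = 173.

173


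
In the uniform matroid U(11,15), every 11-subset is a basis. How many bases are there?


Bases of U(11,15) are all 11-element subsets of the 15-element ground set.
Number of bases = C(15,11).
(15 choose 11) = 1365.

1365


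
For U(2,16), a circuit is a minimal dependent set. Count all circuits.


In U(2,16), circuits are the (3)-element subsets.
Any set of 3 elements is dependent, and removing any one element gives
an independent set of size 2, so it is a minimal dependent set.
Number of circuits = C(16,3) = (16 * 15 * 14) / (1 * 2 * 3) = 560.

560


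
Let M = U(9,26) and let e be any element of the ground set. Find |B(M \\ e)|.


Deleting e from U(9,26) gives U(9,25) since n > r.
Bases of U(9,25) = (25 choose 9) = 2042975.

2042975


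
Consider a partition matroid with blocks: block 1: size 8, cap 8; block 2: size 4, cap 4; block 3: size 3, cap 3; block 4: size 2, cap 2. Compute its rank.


Rank of a partition matroid = sum of min(|Si|, ci) for each block.
= min(8,8) + min(4,4) + min(3,3) + min(2,2)
= 8 + 4 + 3 + 2
= 17.

17


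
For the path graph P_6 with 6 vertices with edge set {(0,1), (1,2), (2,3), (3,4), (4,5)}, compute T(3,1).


A path on 6 vertices is a tree with 5 edges.
T(x,y) = x^(5) for any tree.
T(3,1) = 3^5 = 243.

243


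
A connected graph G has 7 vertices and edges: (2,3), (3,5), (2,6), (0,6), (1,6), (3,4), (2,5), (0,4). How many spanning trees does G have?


By Kirchhoff's matrix tree theorem, the number of spanning trees equals
the determinant of any cofactor of the Laplacian matrix L.
G has 7 vertices and 8 edges.
Computing the (6 x 6) cofactor determinant gives 14.

14


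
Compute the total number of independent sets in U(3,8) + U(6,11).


For a direct sum, |I(M1+M2)| = |I(M1)| * |I(M2)|.
|I(U(3,8))| = sum C(8,k) for k=0..3 = 93.
|I(U(6,11))| = sum C(11,k) for k=0..6 = 1486.
Total = 93 * 1486 = 138198.

138198


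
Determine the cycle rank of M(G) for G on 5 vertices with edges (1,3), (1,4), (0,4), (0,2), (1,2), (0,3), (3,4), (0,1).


Cycle rank (nullity) = |E| - r(M) = |E| - (|V| - c).
|E| = 8, |V| = 5, c = 1.
Nullity = 8 - (5 - 1) = 8 - 4 = 4.

4


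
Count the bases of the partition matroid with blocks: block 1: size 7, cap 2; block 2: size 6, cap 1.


A basis picks exactly ci elements from block i.
Number of bases = product of C(|Si|, ci).
= C(7,2) * C(6,1)
= 21 * 6
= 126.

126
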